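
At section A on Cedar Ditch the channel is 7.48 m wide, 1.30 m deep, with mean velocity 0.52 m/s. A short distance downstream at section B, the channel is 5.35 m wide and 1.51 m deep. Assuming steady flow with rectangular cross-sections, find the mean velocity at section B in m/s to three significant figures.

Q = A₁V₁ = (7.48×1.30) × 0.52 = 5.056 m³/s
A₂ = 5.35 × 1.51 = 8.079 m²
V₂ = Q/A₂ = 5.056/8.079 = 0.6259 m/s

0.626 m/s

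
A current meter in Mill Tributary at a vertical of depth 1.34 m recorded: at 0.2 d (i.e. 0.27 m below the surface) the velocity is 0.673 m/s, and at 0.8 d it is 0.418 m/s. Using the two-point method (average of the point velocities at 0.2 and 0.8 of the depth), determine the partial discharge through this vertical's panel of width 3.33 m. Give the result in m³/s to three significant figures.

v̄ = (0.673 + 0.418) / 2 = 0.5455 m/s
q = v̄ × d × w = 0.5455 × 1.34 × 3.33 = 2.434 m³/s

2.43 m³/s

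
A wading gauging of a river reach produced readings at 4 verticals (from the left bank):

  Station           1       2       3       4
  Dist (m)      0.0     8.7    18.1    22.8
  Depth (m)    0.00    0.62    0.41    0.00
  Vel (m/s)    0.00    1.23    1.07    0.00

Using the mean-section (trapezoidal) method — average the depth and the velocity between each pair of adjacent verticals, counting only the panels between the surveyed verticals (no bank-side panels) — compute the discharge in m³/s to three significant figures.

7.74 m³/s

Panel 1-2: Δb = 8.7 m, d̄ = (0.00+0.62)/2 = 0.31, v̄ = (0.00+1.23)/2 = 0.615 → q = 8.7×0.31×0.615 = 1.659 m³/s
Panel 2-3: Δb = 9.4 m, d̄ = (0.62+0.41)/2 = 0.515, v̄ = (1.23+1.07)/2 = 1.15 → q = 9.4×0.515×1.15 = 5.567 m³/s
Panel 3-4: Δb = 4.7 m, d̄ = (0.41+0.00)/2 = 0.205, v̄ = (1.07+0.00)/2 = 0.535 → q = 4.7×0.205×0.535 = 0.5155 m³/s
Q = Σ q = 7.741 m³/s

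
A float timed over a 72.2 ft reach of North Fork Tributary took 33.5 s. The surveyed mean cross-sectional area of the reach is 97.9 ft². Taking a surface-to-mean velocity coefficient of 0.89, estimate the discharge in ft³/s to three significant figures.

v_surface = L / t̄ = 72.2 / 33.5 = 2.155 ft/s
v_mean = 0.89 × 2.155 = 1.918 ft/s
Q = A × v_mean = 97.9 × 1.918 = 187.8 ft³/s

188 ft³/s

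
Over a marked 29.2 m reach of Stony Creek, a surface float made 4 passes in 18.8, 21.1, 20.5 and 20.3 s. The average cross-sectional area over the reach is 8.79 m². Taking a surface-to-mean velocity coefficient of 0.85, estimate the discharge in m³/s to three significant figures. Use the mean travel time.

10.8 m³/s

t̄ = (18.8 + 21.1 + 20.5 + 20.3) / 4 = 20.175 s
v_surface = L / t̄ = 29.2 / 20.175 = 1.447 m/s
v_mean = 0.85 × 1.447 = 1.230 m/s
Q = A × v_mean = 8.79 × 1.230 = 10.81 m³/s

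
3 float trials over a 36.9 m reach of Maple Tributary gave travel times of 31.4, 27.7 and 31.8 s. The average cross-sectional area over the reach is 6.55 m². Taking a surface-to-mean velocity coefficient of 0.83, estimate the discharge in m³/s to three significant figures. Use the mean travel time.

t̄ = (31.4 + 27.7 + 31.8) / 3 = 30.3 s
v_surface = L / t̄ = 36.9 / 30.3 = 1.218 m/s
v_mean = 0.83 × 1.218 = 1.011 m/s
Q = A × v_mean = 6.55 × 1.011 = 6.621 m³/s

6.62 m³/s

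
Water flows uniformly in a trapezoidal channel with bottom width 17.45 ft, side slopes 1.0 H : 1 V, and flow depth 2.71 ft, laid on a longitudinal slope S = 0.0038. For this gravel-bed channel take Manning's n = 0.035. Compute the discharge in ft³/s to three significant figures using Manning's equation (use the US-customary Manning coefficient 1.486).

A = (b + z·y)·y = (17.45 + 1.0×2.71)×2.71 = 54.63 ft²
P = b + 2y√(1+z²) = 17.45 + 2×2.71×√(1+1.0²) = 25.12 ft
R = A/P = 54.63/25.12 = 2.175 ft
Q = (1.486/n)·A·R^(2/3)·S^(1/2) = (1.486/0.035) × 54.63 × 2.175^(2/3) × 0.0038^(1/2) = 240.1 ft³/s

240 ft³/s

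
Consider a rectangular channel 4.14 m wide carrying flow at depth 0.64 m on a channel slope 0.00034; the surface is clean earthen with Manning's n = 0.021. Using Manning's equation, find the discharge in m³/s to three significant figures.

A = b·y = 4.14 × 0.64 = 2.650 m²
P = b + 2y = 4.14 + 2×0.64 = 5.420 m
R = A/P = 2.650/5.420 = 0.4889 m
Q = (1/n)·A·R^(2/3)·S^(1/2) = (1/0.021) × 2.650 × 0.4889^(2/3) × 0.00034^(1/2) = 1.444 m³/s

1.44 m³/s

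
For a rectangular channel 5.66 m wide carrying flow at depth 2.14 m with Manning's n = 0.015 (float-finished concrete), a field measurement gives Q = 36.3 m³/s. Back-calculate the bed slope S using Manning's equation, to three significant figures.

0.00155

A = b·y = 5.66 × 2.14 = 12.11 m²
P = b + 2y = 5.66 + 2×2.14 = 9.940 m
R = A/P = 12.11/9.940 = 1.219 m
S = (Q·n / (1·A·R^(2/3)))² = (36.3×0.015 / (1×12.11×1.141))² = 0.001553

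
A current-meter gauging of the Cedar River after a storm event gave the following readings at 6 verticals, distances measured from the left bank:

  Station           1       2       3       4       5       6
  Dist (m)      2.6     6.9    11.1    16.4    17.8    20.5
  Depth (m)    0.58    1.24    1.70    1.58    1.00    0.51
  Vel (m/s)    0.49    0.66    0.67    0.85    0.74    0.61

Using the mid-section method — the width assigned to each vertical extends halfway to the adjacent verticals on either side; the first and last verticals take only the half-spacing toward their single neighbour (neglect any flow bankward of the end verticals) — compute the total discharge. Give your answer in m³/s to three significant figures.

w_1 = (6.9 − 2.6)/2 = 2.15 m; q_1 = 0.49 × 0.58 × 2.15 = 0.6110 m³/s
w_2 = (11.1 − 2.6)/2 = 4.25 m; q_2 = 0.66 × 1.24 × 4.25 = 3.478 m³/s
w_3 = (16.4 − 6.9)/2 = 4.75 m; q_3 = 0.67 × 1.70 × 4.75 = 5.410 m³/s
w_4 = (17.8 − 11.1)/2 = 3.35 m; q_4 = 0.85 × 1.58 × 3.35 = 4.499 m³/s
w_5 = (20.5 − 16.4)/2 = 2.05 m; q_5 = 0.74 × 1.00 × 2.05 = 1.517 m³/s
w_6 = (20.5 − 17.8)/2 = 1.35 m; q_6 = 0.61 × 0.51 × 1.35 = 0.4200 m³/s
Q = Σ qᵢ = 15.94 m³/s

15.9 m³/s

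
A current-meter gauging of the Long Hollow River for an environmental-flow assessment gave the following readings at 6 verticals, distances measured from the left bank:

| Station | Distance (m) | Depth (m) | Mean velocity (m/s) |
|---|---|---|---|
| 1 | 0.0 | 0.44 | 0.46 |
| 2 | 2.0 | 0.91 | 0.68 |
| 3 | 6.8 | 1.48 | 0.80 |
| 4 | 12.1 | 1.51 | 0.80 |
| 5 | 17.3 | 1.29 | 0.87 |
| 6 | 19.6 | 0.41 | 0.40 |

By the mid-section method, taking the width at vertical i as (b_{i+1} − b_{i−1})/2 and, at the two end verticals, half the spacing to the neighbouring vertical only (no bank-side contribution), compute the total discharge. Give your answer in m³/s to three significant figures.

19.0 m³/s

w_1 = (2.0 − 0.0)/2 = 1 m; q_1 = 0.46 × 0.44 × 1 = 0.2024 m³/s
w_2 = (6.8 − 0.0)/2 = 3.4 m; q_2 = 0.68 × 0.91 × 3.4 = 2.104 m³/s
w_3 = (12.1 − 2.0)/2 = 5.05 m; q_3 = 0.80 × 1.48 × 5.05 = 5.979 m³/s
w_4 = (17.3 − 6.8)/2 = 5.25 m; q_4 = 0.80 × 1.51 × 5.25 = 6.342 m³/s
w_5 = (19.6 − 12.1)/2 = 3.75 m; q_5 = 0.87 × 1.29 × 3.75 = 4.209 m³/s
w_6 = (19.6 − 17.3)/2 = 1.15 m; q_6 = 0.40 × 0.41 × 1.15 = 0.1886 m³/s
Q = Σ qᵢ = 19.02 m³/s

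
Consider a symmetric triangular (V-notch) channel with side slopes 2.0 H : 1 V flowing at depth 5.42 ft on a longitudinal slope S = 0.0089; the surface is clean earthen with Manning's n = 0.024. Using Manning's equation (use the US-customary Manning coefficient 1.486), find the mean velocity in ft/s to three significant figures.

10.5 ft/s

A = z·y² = 2.0×5.42² = 58.75 ft²
P = 2y√(1+z²) = 2×5.42×√(1+2.0²) = 24.24 ft
R = A/P = 58.75/24.24 = 2.424 ft
Q = (1.486/n)·A·R^(2/3)·S^(1/2) = (1.486/0.024) × 58.75 × 2.424^(2/3) × 0.0089^(1/2) = 619.3 ft³/s
V = Q/A = 619.3/58.75 = 10.54 ft/s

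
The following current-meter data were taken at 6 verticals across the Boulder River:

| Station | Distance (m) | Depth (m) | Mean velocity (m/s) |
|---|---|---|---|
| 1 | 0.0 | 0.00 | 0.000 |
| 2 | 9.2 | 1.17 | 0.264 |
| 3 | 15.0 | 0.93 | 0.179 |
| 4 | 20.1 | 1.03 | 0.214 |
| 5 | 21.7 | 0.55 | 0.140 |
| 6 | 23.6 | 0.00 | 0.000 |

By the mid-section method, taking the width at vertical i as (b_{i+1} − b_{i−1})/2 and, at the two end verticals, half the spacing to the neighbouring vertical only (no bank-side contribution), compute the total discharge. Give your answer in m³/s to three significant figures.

w_2 = (15.0 − 0.0)/2 = 7.5 m; q_2 = 0.264 × 1.17 × 7.5 = 2.317 m³/s
w_3 = (20.1 − 9.2)/2 = 5.45 m; q_3 = 0.179 × 0.93 × 5.45 = 0.9073 m³/s
w_4 = (21.7 − 15.0)/2 = 3.35 m; q_4 = 0.214 × 1.03 × 3.35 = 0.7384 m³/s
w_5 = (23.6 − 20.1)/2 = 1.75 m; q_5 = 0.140 × 0.55 × 1.75 = 0.1348 m³/s
Stations 1, 6 contribute zero (depth or velocity is 0).
Q = Σ qᵢ = 4.097 m³/s

4.10 m³/s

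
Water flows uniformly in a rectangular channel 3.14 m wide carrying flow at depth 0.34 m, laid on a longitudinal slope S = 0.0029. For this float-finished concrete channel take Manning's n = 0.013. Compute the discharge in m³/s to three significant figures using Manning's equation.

A = b·y = 3.14 × 0.34 = 1.068 m²
P = b + 2y = 3.14 + 2×0.34 = 3.820 m
R = A/P = 1.068/3.820 = 0.2795 m
Q = (1/n)·A·R^(2/3)·S^(1/2) = (1/0.013) × 1.068 × 0.2795^(2/3) × 0.0029^(1/2) = 1.890 m³/s

1.89 m³/s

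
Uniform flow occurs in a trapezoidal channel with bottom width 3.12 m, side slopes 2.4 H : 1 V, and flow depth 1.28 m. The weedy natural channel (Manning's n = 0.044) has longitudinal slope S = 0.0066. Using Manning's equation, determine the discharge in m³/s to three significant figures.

A = (b + z·y)·y = (3.12 + 2.4×1.28)×1.28 = 7.926 m²
P = b + 2y√(1+z²) = 3.12 + 2×1.28×√(1+2.4²) = 9.776 m
R = A/P = 7.926/9.776 = 0.8107 m
Q = (1/n)·A·R^(2/3)·S^(1/2) = (1/0.044) × 7.926 × 0.8107^(2/3) × 0.0066^(1/2) = 12.72 m³/s

12.7 m³/s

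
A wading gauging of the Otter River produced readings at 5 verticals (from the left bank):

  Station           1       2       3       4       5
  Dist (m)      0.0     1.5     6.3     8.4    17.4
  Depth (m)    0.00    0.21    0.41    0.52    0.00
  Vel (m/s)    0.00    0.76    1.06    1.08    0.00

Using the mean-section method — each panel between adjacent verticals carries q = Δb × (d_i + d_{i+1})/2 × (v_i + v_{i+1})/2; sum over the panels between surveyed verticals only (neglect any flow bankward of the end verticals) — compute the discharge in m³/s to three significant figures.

3.72 m³/s

Panel 1-2: Δb = 1.5 m, d̄ = (0.00+0.21)/2 = 0.105, v̄ = (0.00+0.76)/2 = 0.38 → q = 1.5×0.105×0.38 = 0.05985 m³/s
Panel 2-3: Δb = 4.8 m, d̄ = (0.21+0.41)/2 = 0.31, v̄ = (0.76+1.06)/2 = 0.91 → q = 4.8×0.31×0.91 = 1.354 m³/s
Panel 3-4: Δb = 2.1 m, d̄ = (0.41+0.52)/2 = 0.465, v̄ = (1.06+1.08)/2 = 1.07 → q = 2.1×0.465×1.07 = 1.045 m³/s
Panel 4-5: Δb = 9 m, d̄ = (0.52+0.00)/2 = 0.26, v̄ = (1.08+0.00)/2 = 0.54 → q = 9×0.26×0.54 = 1.264 m³/s
Q = Σ q = 3.722 m³/s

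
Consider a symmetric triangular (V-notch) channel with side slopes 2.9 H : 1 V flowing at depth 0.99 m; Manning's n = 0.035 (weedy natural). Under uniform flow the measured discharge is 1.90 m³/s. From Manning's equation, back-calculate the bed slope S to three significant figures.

A = z·y² = 2.9×0.99² = 2.842 m²
P = 2y√(1+z²) = 2×0.99×√(1+2.9²) = 6.074 m
R = A/P = 2.842/6.074 = 0.4680 m
S = (Q·n / (1·A·R^(2/3)))² = (1.90×0.035 / (1×2.842×0.6028))² = 0.001507

0.00151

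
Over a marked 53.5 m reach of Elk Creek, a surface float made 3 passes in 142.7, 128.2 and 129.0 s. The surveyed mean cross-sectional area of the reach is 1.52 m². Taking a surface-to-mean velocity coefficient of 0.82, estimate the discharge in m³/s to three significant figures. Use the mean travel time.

0.500 m³/s

t̄ = (142.7 + 128.2 + 129.0) / 3 = 133.3 s
v_surface = L / t̄ = 53.5 / 133.3 = 0.4014 m/s
v_mean = 0.82 × 0.4014 = 0.3291 m/s
Q = A × v_mean = 1.52 × 0.3291 = 0.5002 m³/s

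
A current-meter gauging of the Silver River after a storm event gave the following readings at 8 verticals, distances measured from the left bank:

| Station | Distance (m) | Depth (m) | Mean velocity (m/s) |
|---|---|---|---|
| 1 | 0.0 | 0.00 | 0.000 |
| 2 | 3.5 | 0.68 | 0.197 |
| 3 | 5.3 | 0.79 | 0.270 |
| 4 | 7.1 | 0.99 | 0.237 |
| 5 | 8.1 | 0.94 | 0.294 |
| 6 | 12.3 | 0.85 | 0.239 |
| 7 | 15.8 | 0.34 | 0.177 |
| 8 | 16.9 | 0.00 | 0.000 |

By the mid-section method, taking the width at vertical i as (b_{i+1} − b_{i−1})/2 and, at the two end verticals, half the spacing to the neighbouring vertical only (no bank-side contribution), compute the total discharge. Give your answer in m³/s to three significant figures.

2.71 m³/s

w_2 = (5.3 − 0.0)/2 = 2.65 m; q_2 = 0.197 × 0.68 × 2.65 = 0.3550 m³/s
w_3 = (7.1 − 3.5)/2 = 1.8 m; q_3 = 0.270 × 0.79 × 1.8 = 0.3839 m³/s
w_4 = (8.1 − 5.3)/2 = 1.4 m; q_4 = 0.237 × 0.99 × 1.4 = 0.3285 m³/s
w_5 = (12.3 − 7.1)/2 = 2.6 m; q_5 = 0.294 × 0.94 × 2.6 = 0.7185 m³/s
w_6 = (15.8 − 8.1)/2 = 3.85 m; q_6 = 0.239 × 0.85 × 3.85 = 0.7821 m³/s
w_7 = (16.9 − 12.3)/2 = 2.3 m; q_7 = 0.177 × 0.34 × 2.3 = 0.1384 m³/s
Stations 1, 8 contribute zero (depth or velocity is 0).
Q = Σ qᵢ = 2.706 m³/s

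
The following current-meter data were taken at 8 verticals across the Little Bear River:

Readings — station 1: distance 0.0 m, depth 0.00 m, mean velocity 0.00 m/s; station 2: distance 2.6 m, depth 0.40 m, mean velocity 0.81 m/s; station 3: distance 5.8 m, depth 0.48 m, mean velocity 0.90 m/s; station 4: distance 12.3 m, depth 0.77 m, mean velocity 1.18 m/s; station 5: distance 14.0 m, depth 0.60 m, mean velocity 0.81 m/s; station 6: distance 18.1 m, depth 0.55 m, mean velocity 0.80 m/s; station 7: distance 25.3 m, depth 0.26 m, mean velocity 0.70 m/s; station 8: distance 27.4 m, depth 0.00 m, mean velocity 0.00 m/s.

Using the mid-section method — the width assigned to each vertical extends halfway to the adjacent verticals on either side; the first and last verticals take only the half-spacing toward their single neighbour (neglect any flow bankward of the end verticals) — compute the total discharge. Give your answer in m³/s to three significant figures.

w_2 = (5.8 − 0.0)/2 = 2.9 m; q_2 = 0.81 × 0.40 × 2.9 = 0.9396 m³/s
w_3 = (12.3 − 2.6)/2 = 4.85 m; q_3 = 0.90 × 0.48 × 4.85 = 2.095 m³/s
w_4 = (14.0 − 5.8)/2 = 4.1 m; q_4 = 1.18 × 0.77 × 4.1 = 3.725 m³/s
w_5 = (18.1 − 12.3)/2 = 2.9 m; q_5 = 0.81 × 0.60 × 2.9 = 1.409 m³/s
w_6 = (25.3 − 14.0)/2 = 5.65 m; q_6 = 0.80 × 0.55 × 5.65 = 2.486 m³/s
w_7 = (27.4 − 18.1)/2 = 4.65 m; q_7 = 0.70 × 0.26 × 4.65 = 0.8463 m³/s
Stations 1, 8 contribute zero (depth or velocity is 0).
Q = Σ qᵢ = 11.50 m³/s

11.5 m³/s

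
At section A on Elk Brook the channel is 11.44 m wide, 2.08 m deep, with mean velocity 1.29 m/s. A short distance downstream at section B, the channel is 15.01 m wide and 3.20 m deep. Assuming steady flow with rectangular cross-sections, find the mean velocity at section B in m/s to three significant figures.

Q = A₁V₁ = (11.44×2.08) × 1.29 = 30.70 m³/s
A₂ = 15.01 × 3.20 = 48.03 m²
V₂ = Q/A₂ = 30.70/48.03 = 0.6391 m/s

0.639 m/s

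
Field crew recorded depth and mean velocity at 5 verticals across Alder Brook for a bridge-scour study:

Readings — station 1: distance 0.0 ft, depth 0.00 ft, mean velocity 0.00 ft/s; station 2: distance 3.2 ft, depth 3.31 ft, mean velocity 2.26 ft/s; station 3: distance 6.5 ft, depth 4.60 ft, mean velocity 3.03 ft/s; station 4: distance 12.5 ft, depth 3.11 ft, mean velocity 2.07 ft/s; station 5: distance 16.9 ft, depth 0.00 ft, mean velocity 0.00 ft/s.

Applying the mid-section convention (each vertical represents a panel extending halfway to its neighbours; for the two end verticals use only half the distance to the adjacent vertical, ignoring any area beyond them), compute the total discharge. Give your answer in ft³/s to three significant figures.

w_2 = (6.5 − 0.0)/2 = 3.25 ft; q_2 = 2.26 × 3.31 × 3.25 = 24.31 ft³/s
w_3 = (12.5 − 3.2)/2 = 4.65 ft; q_3 = 3.03 × 4.60 × 4.65 = 64.81 ft³/s
w_4 = (16.9 − 6.5)/2 = 5.2 ft; q_4 = 2.07 × 3.11 × 5.2 = 33.48 ft³/s
Stations 1, 5 contribute zero (depth or velocity is 0).
Q = Σ qᵢ = 122.6 ft³/s

123 ft³/s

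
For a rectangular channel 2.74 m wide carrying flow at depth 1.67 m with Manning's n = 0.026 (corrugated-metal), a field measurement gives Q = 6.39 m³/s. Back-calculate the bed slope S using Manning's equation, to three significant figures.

A = b·y = 2.74 × 1.67 = 4.576 m²
P = b + 2y = 2.74 + 2×1.67 = 6.080 m
R = A/P = 4.576/6.080 = 0.7526 m
S = (Q·n / (1·A·R^(2/3)))² = (6.39×0.026 / (1×4.576×0.8274))² = 0.001926

0.00193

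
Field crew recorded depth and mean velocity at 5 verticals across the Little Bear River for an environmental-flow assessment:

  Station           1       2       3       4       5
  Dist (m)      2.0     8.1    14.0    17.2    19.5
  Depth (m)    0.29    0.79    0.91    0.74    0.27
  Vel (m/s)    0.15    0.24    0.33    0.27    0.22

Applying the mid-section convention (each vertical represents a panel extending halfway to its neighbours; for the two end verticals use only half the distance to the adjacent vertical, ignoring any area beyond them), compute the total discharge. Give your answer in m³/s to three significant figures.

w_1 = (8.1 − 2.0)/2 = 3.05 m; q_1 = 0.15 × 0.29 × 3.05 = 0.1327 m³/s
w_2 = (14.0 − 2.0)/2 = 6 m; q_2 = 0.24 × 0.79 × 6 = 1.138 m³/s
w_3 = (17.2 − 8.1)/2 = 4.55 m; q_3 = 0.33 × 0.91 × 4.55 = 1.366 m³/s
w_4 = (19.5 − 14.0)/2 = 2.75 m; q_4 = 0.27 × 0.74 × 2.75 = 0.5495 m³/s
w_5 = (19.5 − 17.2)/2 = 1.15 m; q_5 = 0.22 × 0.27 × 1.15 = 0.06831 m³/s
Q = Σ qᵢ = 3.254 m³/s

3.25 m³/s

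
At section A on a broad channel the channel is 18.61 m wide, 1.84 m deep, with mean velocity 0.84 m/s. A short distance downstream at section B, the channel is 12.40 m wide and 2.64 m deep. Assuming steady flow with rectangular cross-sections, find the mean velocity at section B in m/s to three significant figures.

Q = A₁V₁ = (18.61×1.84) × 0.84 = 28.76 m³/s
A₂ = 12.40 × 2.64 = 32.74 m²
V₂ = Q/A₂ = 28.76/32.74 = 0.8787 m/s

0.879 m/s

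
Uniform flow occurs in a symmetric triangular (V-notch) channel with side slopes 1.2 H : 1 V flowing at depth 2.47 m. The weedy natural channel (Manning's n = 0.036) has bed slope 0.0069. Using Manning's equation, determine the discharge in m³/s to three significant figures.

16.3 m³/s

A = z·y² = 1.2×2.47² = 7.321 m²
P = 2y√(1+z²) = 2×2.47×√(1+1.2²) = 7.717 m
R = A/P = 7.321/7.717 = 0.9488 m
Q = (1/n)·A·R^(2/3)·S^(1/2) = (1/0.036) × 7.321 × 0.9488^(2/3) × 0.0069^(1/2) = 16.31 m³/s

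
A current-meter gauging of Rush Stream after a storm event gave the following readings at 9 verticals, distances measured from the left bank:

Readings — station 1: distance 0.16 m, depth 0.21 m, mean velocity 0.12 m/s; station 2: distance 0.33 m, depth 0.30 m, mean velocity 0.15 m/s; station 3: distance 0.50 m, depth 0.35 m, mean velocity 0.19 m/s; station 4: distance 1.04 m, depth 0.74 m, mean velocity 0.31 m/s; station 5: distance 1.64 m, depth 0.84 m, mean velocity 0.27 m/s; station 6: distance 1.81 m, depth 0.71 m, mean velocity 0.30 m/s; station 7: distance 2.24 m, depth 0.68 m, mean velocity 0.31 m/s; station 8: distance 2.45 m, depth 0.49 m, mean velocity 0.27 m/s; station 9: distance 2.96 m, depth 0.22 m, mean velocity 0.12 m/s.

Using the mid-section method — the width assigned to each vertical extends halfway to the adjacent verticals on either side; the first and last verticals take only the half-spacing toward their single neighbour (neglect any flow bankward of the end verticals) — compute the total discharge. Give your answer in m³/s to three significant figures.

w_1 = (0.33 − 0.16)/2 = 0.085 m; q_1 = 0.12 × 0.21 × 0.085 = 0.002142 m³/s
w_2 = (0.50 − 0.16)/2 = 0.17 m; q_2 = 0.15 × 0.30 × 0.17 = 0.007650 m³/s
w_3 = (1.04 − 0.33)/2 = 0.355 m; q_3 = 0.19 × 0.35 × 0.355 = 0.02361 m³/s
w_4 = (1.64 − 0.50)/2 = 0.57 m; q_4 = 0.31 × 0.74 × 0.57 = 0.1308 m³/s
w_5 = (1.81 − 1.04)/2 = 0.385 m; q_5 = 0.27 × 0.84 × 0.385 = 0.08732 m³/s
w_6 = (2.24 − 1.64)/2 = 0.3 m; q_6 = 0.30 × 0.71 × 0.3 = 0.06390 m³/s
w_7 = (2.45 − 1.81)/2 = 0.32 m; q_7 = 0.31 × 0.68 × 0.32 = 0.06746 m³/s
w_8 = (2.96 − 2.24)/2 = 0.36 m; q_8 = 0.27 × 0.49 × 0.36 = 0.04763 m³/s
w_9 = (2.96 − 2.45)/2 = 0.255 m; q_9 = 0.12 × 0.22 × 0.255 = 0.006732 m³/s
Q = Σ qᵢ = 0.4372 m³/s

0.437 m³/s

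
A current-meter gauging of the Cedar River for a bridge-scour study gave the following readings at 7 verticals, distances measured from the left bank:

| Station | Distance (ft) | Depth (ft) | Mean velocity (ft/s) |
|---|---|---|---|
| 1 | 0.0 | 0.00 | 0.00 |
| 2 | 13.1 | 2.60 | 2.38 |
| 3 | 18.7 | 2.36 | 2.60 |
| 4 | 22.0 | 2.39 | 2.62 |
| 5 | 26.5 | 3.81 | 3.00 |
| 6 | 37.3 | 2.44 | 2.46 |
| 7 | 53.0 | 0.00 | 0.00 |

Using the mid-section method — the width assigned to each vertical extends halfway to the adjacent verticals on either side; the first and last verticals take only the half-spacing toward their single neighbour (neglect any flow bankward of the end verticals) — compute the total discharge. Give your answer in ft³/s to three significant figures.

w_2 = (18.7 − 0.0)/2 = 9.35 ft; q_2 = 2.38 × 2.60 × 9.35 = 57.86 ft³/s
w_3 = (22.0 − 13.1)/2 = 4.45 ft; q_3 = 2.60 × 2.36 × 4.45 = 27.31 ft³/s
w_4 = (26.5 − 18.7)/2 = 3.9 ft; q_4 = 2.62 × 2.39 × 3.9 = 24.42 ft³/s
w_5 = (37.3 − 22.0)/2 = 7.65 ft; q_5 = 3.00 × 3.81 × 7.65 = 87.44 ft³/s
w_6 = (53.0 − 26.5)/2 = 13.25 ft; q_6 = 2.46 × 2.44 × 13.25 = 79.53 ft³/s
Stations 1, 7 contribute zero (depth or velocity is 0).
Q = Σ qᵢ = 276.6 ft³/s

277 ft³/s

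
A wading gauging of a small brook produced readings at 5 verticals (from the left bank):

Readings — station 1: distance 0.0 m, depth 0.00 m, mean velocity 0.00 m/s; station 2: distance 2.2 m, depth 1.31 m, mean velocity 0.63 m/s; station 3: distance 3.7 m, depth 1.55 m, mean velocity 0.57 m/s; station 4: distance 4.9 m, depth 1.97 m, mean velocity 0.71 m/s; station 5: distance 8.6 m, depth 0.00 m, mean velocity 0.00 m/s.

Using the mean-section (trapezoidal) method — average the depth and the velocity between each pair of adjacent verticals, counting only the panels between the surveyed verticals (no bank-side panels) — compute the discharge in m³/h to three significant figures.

Panel 1-2: Δb = 2.2 m, d̄ = (0.00+1.31)/2 = 0.655, v̄ = (0.00+0.63)/2 = 0.315 → q = 2.2×0.655×0.315 = 0.4539 m³/s
Panel 2-3: Δb = 1.5 m, d̄ = (1.31+1.55)/2 = 1.43, v̄ = (0.63+0.57)/2 = 0.6 → q = 1.5×1.43×0.6 = 1.287 m³/s
Panel 3-4: Δb = 1.2 m, d̄ = (1.55+1.97)/2 = 1.76, v̄ = (0.57+0.71)/2 = 0.64 → q = 1.2×1.76×0.64 = 1.352 m³/s
Panel 4-5: Δb = 3.7 m, d̄ = (1.97+0.00)/2 = 0.985, v̄ = (0.71+0.00)/2 = 0.355 → q = 3.7×0.985×0.355 = 1.294 m³/s
Q = Σ q = 4.386 m³/s
= 4.386 × 3600 = 15790 m³/h

15800 m³/h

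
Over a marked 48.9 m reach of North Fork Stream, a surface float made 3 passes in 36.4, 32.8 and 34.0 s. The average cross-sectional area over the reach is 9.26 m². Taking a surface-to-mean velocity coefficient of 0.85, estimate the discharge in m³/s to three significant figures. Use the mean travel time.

11.2 m³/s

t̄ = (36.4 + 32.8 + 34.0) / 3 = 34.4 s
v_surface = L / t̄ = 48.9 / 34.4 = 1.422 m/s
v_mean = 0.85 × 1.422 = 1.208 m/s
Q = A × v_mean = 9.26 × 1.208 = 11.19 m³/s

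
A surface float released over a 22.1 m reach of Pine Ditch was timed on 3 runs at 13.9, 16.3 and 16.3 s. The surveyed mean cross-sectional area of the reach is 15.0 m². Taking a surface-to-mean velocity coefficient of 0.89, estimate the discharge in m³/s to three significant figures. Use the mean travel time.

19.0 m³/s

t̄ = (13.9 + 16.3 + 16.3) / 3 = 15.5 s
v_surface = L / t̄ = 22.1 / 15.5 = 1.426 m/s
v_mean = 0.89 × 1.426 = 1.269 m/s
Q = A × v_mean = 15.0 × 1.269 = 19.03 m³/s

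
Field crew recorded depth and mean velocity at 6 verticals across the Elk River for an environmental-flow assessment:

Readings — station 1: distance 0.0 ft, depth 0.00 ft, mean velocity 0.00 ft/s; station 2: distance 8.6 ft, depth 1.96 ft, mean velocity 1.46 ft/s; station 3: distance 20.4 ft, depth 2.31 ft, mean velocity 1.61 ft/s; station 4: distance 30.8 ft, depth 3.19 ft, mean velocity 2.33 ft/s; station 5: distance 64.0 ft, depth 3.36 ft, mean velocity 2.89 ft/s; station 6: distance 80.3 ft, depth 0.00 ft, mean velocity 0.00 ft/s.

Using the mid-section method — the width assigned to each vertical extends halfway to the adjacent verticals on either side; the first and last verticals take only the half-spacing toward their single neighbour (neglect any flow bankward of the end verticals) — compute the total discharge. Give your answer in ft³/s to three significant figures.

w_2 = (20.4 − 0.0)/2 = 10.2 ft; q_2 = 1.46 × 1.96 × 10.2 = 29.19 ft³/s
w_3 = (30.8 − 8.6)/2 = 11.1 ft; q_3 = 1.61 × 2.31 × 11.1 = 41.28 ft³/s
w_4 = (64.0 − 20.4)/2 = 21.8 ft; q_4 = 2.33 × 3.19 × 21.8 = 162.0 ft³/s
w_5 = (80.3 − 30.8)/2 = 24.75 ft; q_5 = 2.89 × 3.36 × 24.75 = 240.3 ft³/s
Stations 1, 6 contribute zero (depth or velocity is 0).
Q = Σ qᵢ = 472.8 ft³/s

473 ft³/s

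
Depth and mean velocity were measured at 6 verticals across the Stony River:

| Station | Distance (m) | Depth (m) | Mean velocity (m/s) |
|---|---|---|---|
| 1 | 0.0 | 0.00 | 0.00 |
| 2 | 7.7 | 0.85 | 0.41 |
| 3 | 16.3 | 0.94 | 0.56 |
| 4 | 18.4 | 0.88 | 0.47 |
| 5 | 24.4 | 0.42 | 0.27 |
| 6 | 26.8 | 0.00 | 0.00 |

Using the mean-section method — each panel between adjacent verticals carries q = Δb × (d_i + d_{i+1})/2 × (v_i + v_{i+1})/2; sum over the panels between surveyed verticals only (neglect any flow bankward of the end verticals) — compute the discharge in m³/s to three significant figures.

Panel 1-2: Δb = 7.7 m, d̄ = (0.00+0.85)/2 = 0.425, v̄ = (0.00+0.41)/2 = 0.205 → q = 7.7×0.425×0.205 = 0.6709 m³/s
Panel 2-3: Δb = 8.6 m, d̄ = (0.85+0.94)/2 = 0.895, v̄ = (0.41+0.56)/2 = 0.485 → q = 8.6×0.895×0.485 = 3.733 m³/s
Panel 3-4: Δb = 2.1 m, d̄ = (0.94+0.88)/2 = 0.91, v̄ = (0.56+0.47)/2 = 0.515 → q = 2.1×0.91×0.515 = 0.9842 m³/s
Panel 4-5: Δb = 6 m, d̄ = (0.88+0.42)/2 = 0.65, v̄ = (0.47+0.27)/2 = 0.37 → q = 6×0.65×0.37 = 1.443 m³/s
Panel 5-6: Δb = 2.4 m, d̄ = (0.42+0.00)/2 = 0.21, v̄ = (0.27+0.00)/2 = 0.135 → q = 2.4×0.21×0.135 = 0.06804 m³/s
Q = Σ q = 6.899 m³/s

6.90 m³/s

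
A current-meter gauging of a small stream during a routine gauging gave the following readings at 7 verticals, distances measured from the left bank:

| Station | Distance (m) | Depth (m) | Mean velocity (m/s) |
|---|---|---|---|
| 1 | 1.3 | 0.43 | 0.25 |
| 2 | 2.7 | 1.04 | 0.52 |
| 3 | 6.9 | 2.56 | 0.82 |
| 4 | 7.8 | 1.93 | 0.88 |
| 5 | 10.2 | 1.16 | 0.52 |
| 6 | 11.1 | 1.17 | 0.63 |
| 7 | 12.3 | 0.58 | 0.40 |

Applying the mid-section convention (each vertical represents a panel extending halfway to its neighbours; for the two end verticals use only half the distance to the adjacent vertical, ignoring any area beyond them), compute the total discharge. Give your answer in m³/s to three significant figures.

w_1 = (2.7 − 1.3)/2 = 0.7 m; q_1 = 0.25 × 0.43 × 0.7 = 0.07525 m³/s
w_2 = (6.9 − 1.3)/2 = 2.8 m; q_2 = 0.52 × 1.04 × 2.8 = 1.514 m³/s
w_3 = (7.8 − 2.7)/2 = 2.55 m; q_3 = 0.82 × 2.56 × 2.55 = 5.353 m³/s
w_4 = (10.2 − 6.9)/2 = 1.65 m; q_4 = 0.88 × 1.93 × 1.65 = 2.802 m³/s
w_5 = (11.1 − 7.8)/2 = 1.65 m; q_5 = 0.52 × 1.16 × 1.65 = 0.9953 m³/s
w_6 = (12.3 − 10.2)/2 = 1.05 m; q_6 = 0.63 × 1.17 × 1.05 = 0.7740 m³/s
w_7 = (12.3 − 11.1)/2 = 0.6 m; q_7 = 0.40 × 0.58 × 0.6 = 0.1392 m³/s
Q = Σ qᵢ = 11.65 m³/s

11.7 m³/s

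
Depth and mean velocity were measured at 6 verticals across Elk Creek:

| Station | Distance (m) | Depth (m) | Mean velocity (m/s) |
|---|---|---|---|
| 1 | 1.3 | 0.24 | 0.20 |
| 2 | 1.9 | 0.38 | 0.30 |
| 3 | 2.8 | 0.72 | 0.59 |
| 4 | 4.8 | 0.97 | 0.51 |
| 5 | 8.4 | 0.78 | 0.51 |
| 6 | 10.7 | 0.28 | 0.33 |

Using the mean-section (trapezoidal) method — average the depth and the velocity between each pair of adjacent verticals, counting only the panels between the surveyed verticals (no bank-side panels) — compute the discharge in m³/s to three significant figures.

Panel 1-2: Δb = 0.6 m, d̄ = (0.24+0.38)/2 = 0.31, v̄ = (0.20+0.30)/2 = 0.25 → q = 0.6×0.31×0.25 = 0.04650 m³/s
Panel 2-3: Δb = 0.9 m, d̄ = (0.38+0.72)/2 = 0.55, v̄ = (0.30+0.59)/2 = 0.445 → q = 0.9×0.55×0.445 = 0.2203 m³/s
Panel 3-4: Δb = 2 m, d̄ = (0.72+0.97)/2 = 0.845, v̄ = (0.59+0.51)/2 = 0.55 → q = 2×0.845×0.55 = 0.9295 m³/s
Panel 4-5: Δb = 3.6 m, d̄ = (0.97+0.78)/2 = 0.875, v̄ = (0.51+0.51)/2 = 0.51 → q = 3.6×0.875×0.51 = 1.607 m³/s
Panel 5-6: Δb = 2.3 m, d̄ = (0.78+0.28)/2 = 0.53, v̄ = (0.51+0.33)/2 = 0.42 → q = 2.3×0.53×0.42 = 0.5120 m³/s
Q = Σ q = 3.315 m³/s

3.31 m³/s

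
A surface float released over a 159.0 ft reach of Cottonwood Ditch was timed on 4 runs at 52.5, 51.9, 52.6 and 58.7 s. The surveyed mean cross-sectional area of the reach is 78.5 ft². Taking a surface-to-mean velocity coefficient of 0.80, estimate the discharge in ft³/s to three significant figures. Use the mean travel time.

185 ft³/s

t̄ = (52.5 + 51.9 + 52.6 + 58.7) / 4 = 53.925 s
v_surface = L / t̄ = 159.0 / 53.925 = 2.949 ft/s
v_mean = 0.80 × 2.949 = 2.359 ft/s
Q = A × v_mean = 78.5 × 2.359 = 185.2 ft³/s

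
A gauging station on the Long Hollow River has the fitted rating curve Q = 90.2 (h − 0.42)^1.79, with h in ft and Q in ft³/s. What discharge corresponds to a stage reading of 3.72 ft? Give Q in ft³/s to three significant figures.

Q = 90.2 × (3.72 − 0.42)^1.79 = 90.2 × 3.3^1.79 = 764.4 ft³/s

764 ft³/s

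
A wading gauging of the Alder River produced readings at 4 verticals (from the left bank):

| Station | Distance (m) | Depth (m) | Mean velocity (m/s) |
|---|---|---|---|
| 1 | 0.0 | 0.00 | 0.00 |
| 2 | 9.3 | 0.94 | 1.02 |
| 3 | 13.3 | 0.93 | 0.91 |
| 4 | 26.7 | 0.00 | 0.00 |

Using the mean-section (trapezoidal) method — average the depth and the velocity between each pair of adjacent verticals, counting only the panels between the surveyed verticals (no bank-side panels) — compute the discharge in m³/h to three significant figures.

31200 m³/h

Panel 1-2: Δb = 9.3 m, d̄ = (0.00+0.94)/2 = 0.47, v̄ = (0.00+1.02)/2 = 0.51 → q = 9.3×0.47×0.51 = 2.229 m³/s
Panel 2-3: Δb = 4 m, d̄ = (0.94+0.93)/2 = 0.935, v̄ = (1.02+0.91)/2 = 0.965 → q = 4×0.935×0.965 = 3.609 m³/s
Panel 3-4: Δb = 13.4 m, d̄ = (0.93+0.00)/2 = 0.465, v̄ = (0.91+0.00)/2 = 0.455 → q = 13.4×0.465×0.455 = 2.835 m³/s
Q = Σ q = 8.673 m³/s
= 8.673 × 3600 = 31220 m³/h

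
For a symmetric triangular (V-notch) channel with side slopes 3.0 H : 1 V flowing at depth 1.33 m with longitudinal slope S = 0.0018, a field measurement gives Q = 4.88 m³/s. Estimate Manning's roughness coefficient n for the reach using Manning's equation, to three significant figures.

A = z·y² = 3.0×1.33² = 5.307 m²
P = 2y√(1+z²) = 2×1.33×√(1+3.0²) = 8.412 m
R = A/P = 5.307/8.412 = 0.6309 m
n = (1/Q)·A·R^(2/3)·S^(1/2) = (1/4.88) × 5.307 × 0.7356 × 0.04243 = 0.03394

0.0339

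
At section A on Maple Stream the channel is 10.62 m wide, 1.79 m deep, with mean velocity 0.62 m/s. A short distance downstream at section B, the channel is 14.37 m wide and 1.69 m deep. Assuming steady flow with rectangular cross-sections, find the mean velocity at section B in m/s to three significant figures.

0.485 m/s

Q = A₁V₁ = (10.62×1.79) × 0.62 = 11.79 m³/s
A₂ = 14.37 × 1.69 = 24.29 m²
V₂ = Q/A₂ = 11.79/24.29 = 0.4853 m/s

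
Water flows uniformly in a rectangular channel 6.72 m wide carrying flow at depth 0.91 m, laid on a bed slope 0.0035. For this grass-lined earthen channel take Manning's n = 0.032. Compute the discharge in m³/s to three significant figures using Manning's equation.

9.05 m³/s

A = b·y = 6.72 × 0.91 = 6.115 m²
P = b + 2y = 6.72 + 2×0.91 = 8.540 m
R = A/P = 6.115/8.540 = 0.7161 m
Q = (1/n)·A·R^(2/3)·S^(1/2) = (1/0.032) × 6.115 × 0.7161^(2/3) × 0.0035^(1/2) = 9.049 m³/s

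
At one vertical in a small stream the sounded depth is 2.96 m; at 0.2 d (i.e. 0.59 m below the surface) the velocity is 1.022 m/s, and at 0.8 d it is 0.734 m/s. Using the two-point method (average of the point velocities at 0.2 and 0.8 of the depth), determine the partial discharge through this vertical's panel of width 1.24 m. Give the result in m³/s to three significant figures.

v̄ = (1.022 + 0.734) / 2 = 0.8780 m/s
q = v̄ × d × w = 0.8780 × 2.96 × 1.24 = 3.223 m³/s

3.22 m³/s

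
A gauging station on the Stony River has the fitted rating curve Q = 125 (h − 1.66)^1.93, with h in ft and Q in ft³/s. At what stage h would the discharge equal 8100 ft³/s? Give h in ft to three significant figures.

h − h₀ = (Q/C)^(1/b) = (8100/125)^(1/1.93) = 8.682 ft
h = 1.66 + 8.682 = 10.34 ft

10.3 ft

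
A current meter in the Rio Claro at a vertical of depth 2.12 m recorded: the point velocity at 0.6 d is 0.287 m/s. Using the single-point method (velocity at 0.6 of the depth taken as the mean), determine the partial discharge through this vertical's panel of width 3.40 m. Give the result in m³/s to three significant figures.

v̄ = v₀.₆ = 0.287 m/s
q = v̄ × d × w = 0.2870 × 2.12 × 3.40 = 2.069 m³/s

2.07 m³/s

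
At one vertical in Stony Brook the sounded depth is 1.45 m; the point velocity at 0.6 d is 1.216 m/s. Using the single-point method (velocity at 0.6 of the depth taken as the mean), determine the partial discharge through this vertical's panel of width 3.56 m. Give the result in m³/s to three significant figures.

6.28 m³/s

v̄ = v₀.₆ = 1.216 m/s
q = v̄ × d × w = 1.216 × 1.45 × 3.56 = 6.277 m³/s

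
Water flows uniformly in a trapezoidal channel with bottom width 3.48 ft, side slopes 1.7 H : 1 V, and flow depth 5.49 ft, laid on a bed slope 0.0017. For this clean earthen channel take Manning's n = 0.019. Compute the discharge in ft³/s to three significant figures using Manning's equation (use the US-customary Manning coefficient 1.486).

A = (b + z·y)·y = (3.48 + 1.7×5.49)×5.49 = 70.34 ft²
P = b + 2y√(1+z²) = 3.48 + 2×5.49×√(1+1.7²) = 25.14 ft
R = A/P = 70.34/25.14 = 2.799 ft
Q = (1.486/n)·A·R^(2/3)·S^(1/2) = (1.486/0.019) × 70.34 × 2.799^(2/3) × 0.0017^(1/2) = 450.5 ft³/s

450 ft³/s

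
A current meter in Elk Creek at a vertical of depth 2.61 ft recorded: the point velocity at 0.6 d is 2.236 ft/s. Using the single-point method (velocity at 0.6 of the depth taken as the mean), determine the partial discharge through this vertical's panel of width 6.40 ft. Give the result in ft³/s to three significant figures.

37.4 ft³/s

v̄ = v₀.₆ = 2.236 ft/s
q = v̄ × d × w = 2.236 × 2.61 × 6.40 = 37.35 ft³/s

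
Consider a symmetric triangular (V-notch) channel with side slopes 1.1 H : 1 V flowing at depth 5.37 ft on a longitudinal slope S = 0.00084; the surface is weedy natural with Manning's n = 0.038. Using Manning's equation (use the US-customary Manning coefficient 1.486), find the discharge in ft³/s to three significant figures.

A = z·y² = 1.1×5.37² = 31.72 ft²
P = 2y√(1+z²) = 2×5.37×√(1+1.1²) = 15.97 ft
R = A/P = 31.72/15.97 = 1.987 ft
Q = (1.486/n)·A·R^(2/3)·S^(1/2) = (1.486/0.038) × 31.72 × 1.987^(2/3) × 0.00084^(1/2) = 56.82 ft³/s

56.8 ft³/s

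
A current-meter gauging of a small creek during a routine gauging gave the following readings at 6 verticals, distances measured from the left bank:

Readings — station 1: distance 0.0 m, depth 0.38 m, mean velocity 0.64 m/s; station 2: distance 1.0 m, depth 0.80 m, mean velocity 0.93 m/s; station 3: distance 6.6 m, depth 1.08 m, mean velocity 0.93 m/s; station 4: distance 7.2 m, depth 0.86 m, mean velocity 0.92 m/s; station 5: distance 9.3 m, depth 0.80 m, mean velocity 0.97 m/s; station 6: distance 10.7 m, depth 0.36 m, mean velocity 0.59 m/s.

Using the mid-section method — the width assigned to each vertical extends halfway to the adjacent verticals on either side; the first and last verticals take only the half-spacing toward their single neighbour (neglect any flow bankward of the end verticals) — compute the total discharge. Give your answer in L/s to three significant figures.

8270 L/s

w_1 = (1.0 − 0.0)/2 = 0.5 m; q_1 = 0.64 × 0.38 × 0.5 = 0.1216 m³/s
w_2 = (6.6 − 0.0)/2 = 3.3 m; q_2 = 0.93 × 0.80 × 3.3 = 2.455 m³/s
w_3 = (7.2 − 1.0)/2 = 3.1 m; q_3 = 0.93 × 1.08 × 3.1 = 3.114 m³/s
w_4 = (9.3 − 6.6)/2 = 1.35 m; q_4 = 0.92 × 0.86 × 1.35 = 1.068 m³/s
w_5 = (10.7 − 7.2)/2 = 1.75 m; q_5 = 0.97 × 0.80 × 1.75 = 1.358 m³/s
w_6 = (10.7 − 9.3)/2 = 0.7 m; q_6 = 0.59 × 0.36 × 0.7 = 0.1487 m³/s
Q = Σ qᵢ = 8.265 m³/s
= 8.265 × 1000 = 8265 L/s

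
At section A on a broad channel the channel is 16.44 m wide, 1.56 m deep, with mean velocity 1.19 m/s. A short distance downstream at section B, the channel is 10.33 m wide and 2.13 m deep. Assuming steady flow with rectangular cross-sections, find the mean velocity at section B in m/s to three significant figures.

Q = A₁V₁ = (16.44×1.56) × 1.19 = 30.52 m³/s
A₂ = 10.33 × 2.13 = 22.00 m²
V₂ = Q/A₂ = 30.52/22.00 = 1.387 m/s

1.39 m/s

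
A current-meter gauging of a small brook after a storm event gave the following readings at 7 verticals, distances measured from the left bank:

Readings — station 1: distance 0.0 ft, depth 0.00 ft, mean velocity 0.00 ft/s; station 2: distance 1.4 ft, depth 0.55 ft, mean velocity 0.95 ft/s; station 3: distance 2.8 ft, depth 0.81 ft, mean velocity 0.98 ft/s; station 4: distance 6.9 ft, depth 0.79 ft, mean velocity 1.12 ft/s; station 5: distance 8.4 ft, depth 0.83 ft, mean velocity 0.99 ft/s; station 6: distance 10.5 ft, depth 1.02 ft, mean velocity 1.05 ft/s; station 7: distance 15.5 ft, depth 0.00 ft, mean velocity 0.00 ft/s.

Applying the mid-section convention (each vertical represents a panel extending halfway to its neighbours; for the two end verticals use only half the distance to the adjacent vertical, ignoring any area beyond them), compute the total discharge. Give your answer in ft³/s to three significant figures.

w_2 = (2.8 − 0.0)/2 = 1.4 ft; q_2 = 0.95 × 0.55 × 1.4 = 0.7315 ft³/s
w_3 = (6.9 − 1.4)/2 = 2.75 ft; q_3 = 0.98 × 0.81 × 2.75 = 2.183 ft³/s
w_4 = (8.4 − 2.8)/2 = 2.8 ft; q_4 = 1.12 × 0.79 × 2.8 = 2.477 ft³/s
w_5 = (10.5 − 6.9)/2 = 1.8 ft; q_5 = 0.99 × 0.83 × 1.8 = 1.479 ft³/s
w_6 = (15.5 − 8.4)/2 = 3.55 ft; q_6 = 1.05 × 1.02 × 3.55 = 3.802 ft³/s
Stations 1, 7 contribute zero (depth or velocity is 0).
Q = Σ qᵢ = 10.67 ft³/s

10.7 ft³/s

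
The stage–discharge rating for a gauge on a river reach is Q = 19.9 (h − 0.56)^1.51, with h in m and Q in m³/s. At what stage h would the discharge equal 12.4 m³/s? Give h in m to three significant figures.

h − h₀ = (Q/C)^(1/b) = (12.4/19.9)^(1/1.51) = 0.7311 m
h = 0.56 + 0.7311 = 1.291 m

1.29 m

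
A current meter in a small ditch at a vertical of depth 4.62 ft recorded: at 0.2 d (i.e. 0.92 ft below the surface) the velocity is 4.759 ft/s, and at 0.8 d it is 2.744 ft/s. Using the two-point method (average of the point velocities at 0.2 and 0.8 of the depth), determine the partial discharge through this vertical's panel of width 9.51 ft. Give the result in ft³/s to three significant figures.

165 ft³/s

v̄ = (4.759 + 2.744) / 2 = 3.752 ft/s
q = v̄ × d × w = 3.752 × 4.62 × 9.51 = 164.8 ft³/s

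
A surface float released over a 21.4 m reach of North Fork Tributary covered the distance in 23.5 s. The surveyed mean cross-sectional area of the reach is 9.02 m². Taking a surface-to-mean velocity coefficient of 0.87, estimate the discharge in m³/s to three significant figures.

v_surface = L / t̄ = 21.4 / 23.5 = 0.9106 m/s
v_mean = 0.87 × 0.9106 = 0.7923 m/s
Q = A × v_mean = 9.02 × 0.7923 = 7.146 m³/s

7.15 m³/s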